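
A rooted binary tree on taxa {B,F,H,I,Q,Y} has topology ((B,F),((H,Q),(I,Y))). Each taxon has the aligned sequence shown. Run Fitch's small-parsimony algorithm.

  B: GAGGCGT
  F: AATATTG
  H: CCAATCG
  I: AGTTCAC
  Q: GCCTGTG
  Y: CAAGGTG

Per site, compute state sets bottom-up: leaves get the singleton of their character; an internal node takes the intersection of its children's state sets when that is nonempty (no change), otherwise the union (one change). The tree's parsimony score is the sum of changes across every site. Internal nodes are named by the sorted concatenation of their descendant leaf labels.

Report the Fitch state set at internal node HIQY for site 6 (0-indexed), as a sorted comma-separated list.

G

[col 0] BF: children B:{G}, F:{A} ∪→ {A,G}; cost 1
[col 0] HQ: children H:{C}, Q:{G} ∪→ {C,G}; cost 1
[col 0] IY: children I:{A}, Y:{C} ∪→ {A,C}; cost 1
[col 0] HIQY: children HQ:{C,G}, IY:{A,C} ∩→ {C}; cost 0
[col 0] BFHIQY: children BF:{A,G}, HIQY:{C} ∪→ {A,C,G}; cost 1
[col 1] BF: children B:{A}, F:{A} ∩→ {A}; cost 0
[col 1] HQ: children H:{C}, Q:{C} ∩→ {C}; cost 0
[col 1] IY: children I:{G}, Y:{A} ∪→ {A,G}; cost 1
[col 1] HIQY: children HQ:{C}, IY:{A,G} ∪→ {A,C,G}; cost 1
[col 1] BFHIQY: children BF:{A}, HIQY:{A,C,G} ∩→ {A}; cost 0
[col 2] BF: children B:{G}, F:{T} ∪→ {G,T}; cost 1
[col 2] HQ: children H:{A}, Q:{C} ∪→ {A,C}; cost 1
[col 2] IY: children I:{T}, Y:{A} ∪→ {A,T}; cost 1
[col 2] HIQY: children HQ:{A,C}, IY:{A,T} ∩→ {A}; cost 0
[col 2] BFHIQY: children BF:{G,T}, HIQY:{A} ∪→ {A,G,T}; cost 1
[col 3] BF: children B:{G}, F:{A} ∪→ {A,G}; cost 1
[col 3] HQ: children H:{A}, Q:{T} ∪→ {A,T}; cost 1
[col 3] IY: children I:{T}, Y:{G} ∪→ {G,T}; cost 1
[col 3] HIQY: children HQ:{A,T}, IY:{G,T} ∩→ {T}; cost 0
[col 3] BFHIQY: children BF:{A,G}, HIQY:{T} ∪→ {A,G,T}; cost 1
[col 4] BF: children B:{C}, F:{T} ∪→ {C,T}; cost 1
[col 4] HQ: children H:{T}, Q:{G} ∪→ {G,T}; cost 1
[col 4] IY: children I:{C}, Y:{G} ∪→ {C,G}; cost 1
[col 4] HIQY: children HQ:{G,T}, IY:{C,G} ∩→ {G}; cost 0
[col 4] BFHIQY: children BF:{C,T}, HIQY:{G} ∪→ {C,G,T}; cost 1
[col 5] BF: children B:{G}, F:{T} ∪→ {G,T}; cost 1
[col 5] HQ: children H:{C}, Q:{T} ∪→ {C,T}; cost 1
[col 5] IY: children I:{A}, Y:{T} ∪→ {A,T}; cost 1
[col 5] HIQY: children HQ:{C,T}, IY:{A,T} ∩→ {T}; cost 0
[col 5] BFHIQY: children BF:{G,T}, HIQY:{T} ∩→ {T}; cost 0
[col 6] BF: children B:{T}, F:{G} ∪→ {G,T}; cost 1
[col 6] HQ: children H:{G}, Q:{G} ∩→ {G}; cost 0
[col 6] IY: children I:{C}, Y:{G} ∪→ {C,G}; cost 1
[col 6] HIQY: children HQ:{G}, IY:{C,G} ∩→ {G}; cost 0
[col 6] BFHIQY: children BF:{G,T}, HIQY:{G} ∩→ {G}; cost 0
per-site changes: [4, 2, 4, 4, 4, 3, 2]; total = 23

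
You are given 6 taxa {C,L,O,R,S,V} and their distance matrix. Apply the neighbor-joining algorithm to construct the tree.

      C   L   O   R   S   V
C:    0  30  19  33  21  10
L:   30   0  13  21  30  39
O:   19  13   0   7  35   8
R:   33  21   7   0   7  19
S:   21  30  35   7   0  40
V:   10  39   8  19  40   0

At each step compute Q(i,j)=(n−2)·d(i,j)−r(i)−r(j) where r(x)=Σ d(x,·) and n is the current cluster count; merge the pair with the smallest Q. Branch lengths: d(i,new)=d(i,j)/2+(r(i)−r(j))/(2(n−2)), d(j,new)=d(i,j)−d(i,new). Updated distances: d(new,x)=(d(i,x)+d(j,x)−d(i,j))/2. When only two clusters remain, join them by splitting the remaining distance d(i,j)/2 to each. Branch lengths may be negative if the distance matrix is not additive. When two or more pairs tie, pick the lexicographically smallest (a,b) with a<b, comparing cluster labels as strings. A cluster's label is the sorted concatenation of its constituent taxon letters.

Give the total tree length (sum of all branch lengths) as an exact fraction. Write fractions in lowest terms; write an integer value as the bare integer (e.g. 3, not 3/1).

iteration 1: select R,S (d=7, Q=-192); attach at lengths (-9/4, 37/4); label the merged cluster RS
  updated: d(C,RS)=47/2, d(L,RS)=22, d(O,RS)=35/2, d(RS,V)=26
iteration 2: select C,V (d=10, Q=-271/2); attach at lengths (59/12, 61/12); label the merged cluster CV
  updated: d(CV,L)=59/2, d(CV,O)=17/2, d(CV,RS)=79/4
iteration 3: select CV,O (d=17/2, Q=-319/4); attach at lengths (143/16, -7/16); label the merged cluster COV
  updated: d(COV,L)=17, d(COV,RS)=115/8
iteration 4: select COV,L (d=17, Q=-427/8); attach at lengths (75/16, 197/16); label the merged cluster CLOV
  updated: d(CLOV,RS)=155/16
iteration 5: select CLOV,RS (d=155/16); attach at lengths (155/32, 155/32); label the merged cluster CLORSV
final tree: ((((C:59/12,V:61/12):143/16,O:-7/16):75/16,L:197/16):155/32,(R:-9/4,S:37/4):155/32)
total length: 835/16

835/16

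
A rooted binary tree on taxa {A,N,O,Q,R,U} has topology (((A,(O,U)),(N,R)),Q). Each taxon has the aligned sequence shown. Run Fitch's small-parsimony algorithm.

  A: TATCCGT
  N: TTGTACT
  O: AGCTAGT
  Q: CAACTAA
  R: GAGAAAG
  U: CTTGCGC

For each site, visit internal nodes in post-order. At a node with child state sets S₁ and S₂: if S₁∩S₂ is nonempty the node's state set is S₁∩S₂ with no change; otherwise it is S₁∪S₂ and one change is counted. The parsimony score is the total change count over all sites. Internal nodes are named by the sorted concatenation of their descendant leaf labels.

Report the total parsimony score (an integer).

site 0, node OU: O={A} ∪ U={C} → {A,C} (+1)
site 0, node AOU: A={T} ∪ OU={A,C} → {A,C,T} (+1)
site 0, node NR: N={T} ∪ R={G} → {G,T} (+1)
site 0, node ANORU: AOU={A,C,T} ∩ NR={G,T} → {T} (+0)
site 0, node ANOQRU: ANORU={T} ∪ Q={C} → {C,T} (+1)
site 1, node OU: O={G} ∪ U={T} → {G,T} (+1)
site 1, node AOU: A={A} ∪ OU={G,T} → {A,G,T} (+1)
site 1, node NR: N={T} ∪ R={A} → {A,T} (+1)
site 1, node ANORU: AOU={A,G,T} ∩ NR={A,T} → {A,T} (+0)
site 1, node ANOQRU: ANORU={A,T} ∩ Q={A} → {A} (+0)
site 2, node OU: O={C} ∪ U={T} → {C,T} (+1)
site 2, node AOU: A={T} ∩ OU={C,T} → {T} (+0)
site 2, node NR: N={G} ∩ R={G} → {G} (+0)
site 2, node ANORU: AOU={T} ∪ NR={G} → {G,T} (+1)
site 2, node ANOQRU: ANORU={G,T} ∪ Q={A} → {A,G,T} (+1)
site 3, node OU: O={T} ∪ U={G} → {G,T} (+1)
site 3, node AOU: A={C} ∪ OU={G,T} → {C,G,T} (+1)
site 3, node NR: N={T} ∪ R={A} → {A,T} (+1)
site 3, node ANORU: AOU={C,G,T} ∩ NR={A,T} → {T} (+0)
site 3, node ANOQRU: ANORU={T} ∪ Q={C} → {C,T} (+1)
site 4, node OU: O={A} ∪ U={C} → {A,C} (+1)
site 4, node AOU: A={C} ∩ OU={A,C} → {C} (+0)
site 4, node NR: N={A} ∩ R={A} → {A} (+0)
site 4, node ANORU: AOU={C} ∪ NR={A} → {A,C} (+1)
site 4, node ANOQRU: ANORU={A,C} ∪ Q={T} → {A,C,T} (+1)
site 5, node OU: O={G} ∩ U={G} → {G} (+0)
site 5, node AOU: A={G} ∩ OU={G} → {G} (+0)
site 5, node NR: N={C} ∪ R={A} → {A,C} (+1)
site 5, node ANORU: AOU={G} ∪ NR={A,C} → {A,C,G} (+1)
site 5, node ANOQRU: ANORU={A,C,G} ∩ Q={A} → {A} (+0)
site 6, node OU: O={T} ∪ U={C} → {C,T} (+1)
site 6, node AOU: A={T} ∩ OU={C,T} → {T} (+0)
site 6, node NR: N={T} ∪ R={G} → {G,T} (+1)
site 6, node ANORU: AOU={T} ∩ NR={G,T} → {T} (+0)
site 6, node ANOQRU: ANORU={T} ∪ Q={A} → {A,T} (+1)
per-site changes: [4, 3, 3, 4, 3, 2, 3]; total = 22

22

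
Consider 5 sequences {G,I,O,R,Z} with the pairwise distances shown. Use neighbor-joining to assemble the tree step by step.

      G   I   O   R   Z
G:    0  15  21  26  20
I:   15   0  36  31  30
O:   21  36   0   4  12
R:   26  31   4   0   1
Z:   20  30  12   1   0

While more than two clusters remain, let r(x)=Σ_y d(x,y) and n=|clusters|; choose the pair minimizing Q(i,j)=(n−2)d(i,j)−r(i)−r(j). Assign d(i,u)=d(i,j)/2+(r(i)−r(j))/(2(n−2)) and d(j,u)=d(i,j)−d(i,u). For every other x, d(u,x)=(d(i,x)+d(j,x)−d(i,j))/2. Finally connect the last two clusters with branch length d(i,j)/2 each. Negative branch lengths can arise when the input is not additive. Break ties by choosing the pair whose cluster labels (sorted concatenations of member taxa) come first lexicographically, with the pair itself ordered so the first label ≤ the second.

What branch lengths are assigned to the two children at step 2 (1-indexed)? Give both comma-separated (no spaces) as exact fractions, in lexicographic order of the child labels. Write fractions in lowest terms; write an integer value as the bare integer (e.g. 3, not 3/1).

1. join G+I (d=15, Q=-149) ⇒ GI; edges |G|=5/2, |I|=25/2
  updated: d(GI,O)=21, d(GI,R)=21, d(GI,Z)=35/2
2. join GI+Z (d=35/2, Q=-55) ⇒ GIZ; edges |GI|=16, |Z|=3/2
  updated: d(GIZ,O)=31/4, d(GIZ,R)=9/4
3. join GIZ+O (d=31/4, Q=-14) ⇒ GIOZ; edges |GIZ|=3, |O|=19/4
  updated: d(GIOZ,R)=-3/4
4. join GIOZ+R (d=-3/4) ⇒ GIORZ; edges |GIOZ|=-3/8, |R|=-3/8
final tree: ((((G:5/2,I:25/2):16,Z:3/2):3,O:19/4):-3/8,R:-3/8)
total length: 79/2

16,3/2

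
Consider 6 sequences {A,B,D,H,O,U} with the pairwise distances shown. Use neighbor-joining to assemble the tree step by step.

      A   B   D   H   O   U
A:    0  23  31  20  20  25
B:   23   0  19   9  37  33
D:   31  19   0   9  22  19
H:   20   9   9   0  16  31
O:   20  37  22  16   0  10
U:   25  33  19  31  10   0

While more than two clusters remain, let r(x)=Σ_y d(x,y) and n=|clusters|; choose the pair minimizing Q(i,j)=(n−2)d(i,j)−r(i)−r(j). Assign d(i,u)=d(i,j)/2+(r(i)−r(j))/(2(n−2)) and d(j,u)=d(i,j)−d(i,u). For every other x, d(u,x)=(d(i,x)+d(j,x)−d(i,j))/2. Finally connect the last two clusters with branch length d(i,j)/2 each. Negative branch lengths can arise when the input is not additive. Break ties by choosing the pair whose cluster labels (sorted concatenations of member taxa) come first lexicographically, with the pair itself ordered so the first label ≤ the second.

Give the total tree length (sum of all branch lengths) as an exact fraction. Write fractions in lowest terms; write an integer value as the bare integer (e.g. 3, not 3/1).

iteration 1: select O,U (d=10, Q=-183); attach at lengths (27/8, 53/8); label the merged cluster OU
  updated: d(A,OU)=35/2, d(B,OU)=30, d(D,OU)=31/2, d(H,OU)=37/2
iteration 2: select A,OU (d=35/2, Q=-241/2); attach at lengths (125/12, 85/12); label the merged cluster AOU
  updated: d(AOU,B)=71/4, d(AOU,D)=29/2, d(AOU,H)=21/2
iteration 3: select AOU,D (d=29/2, Q=-225/4); attach at lengths (117/16, 115/16); label the merged cluster ADOU
  updated: d(ADOU,B)=89/8, d(ADOU,H)=5/2
iteration 4: select ADOU,B (d=89/8, Q=-181/8); attach at lengths (37/16, 141/16); label the merged cluster ABDOU
  updated: d(ABDOU,H)=3/16
iteration 5: select ABDOU,H (d=3/16); attach at lengths (3/32, 3/32); label the merged cluster ABDHOU
final tree: ((((A:125/12,(O:27/8,U:53/8):85/12):117/16,D:115/16):37/16,B:141/16):3/32,H:3/32)
total length: 853/16

853/16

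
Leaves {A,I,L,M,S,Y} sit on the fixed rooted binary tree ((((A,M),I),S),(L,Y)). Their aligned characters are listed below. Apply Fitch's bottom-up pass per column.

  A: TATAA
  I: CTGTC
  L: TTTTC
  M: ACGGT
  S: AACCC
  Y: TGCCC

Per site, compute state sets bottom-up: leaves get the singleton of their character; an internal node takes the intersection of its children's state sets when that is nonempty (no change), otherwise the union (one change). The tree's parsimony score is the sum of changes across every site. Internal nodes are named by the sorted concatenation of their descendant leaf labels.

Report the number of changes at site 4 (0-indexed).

site 0, node AM: A={T} ∪ M={A} → {A,T} (+1)
site 0, node AIM: AM={A,T} ∪ I={C} → {A,C,T} (+1)
site 0, node AIMS: AIM={A,C,T} ∩ S={A} → {A} (+0)
site 0, node LY: L={T} ∩ Y={T} → {T} (+0)
site 0, node AILMSY: AIMS={A} ∪ LY={T} → {A,T} (+1)
site 1, node AM: A={A} ∪ M={C} → {A,C} (+1)
site 1, node AIM: AM={A,C} ∪ I={T} → {A,C,T} (+1)
site 1, node AIMS: AIM={A,C,T} ∩ S={A} → {A} (+0)
site 1, node LY: L={T} ∪ Y={G} → {G,T} (+1)
site 1, node AILMSY: AIMS={A} ∪ LY={G,T} → {A,G,T} (+1)
site 2, node AM: A={T} ∪ M={G} → {G,T} (+1)
site 2, node AIM: AM={G,T} ∩ I={G} → {G} (+0)
site 2, node AIMS: AIM={G} ∪ S={C} → {C,G} (+1)
site 2, node LY: L={T} ∪ Y={C} → {C,T} (+1)
site 2, node AILMSY: AIMS={C,G} ∩ LY={C,T} → {C} (+0)
site 3, node AM: A={A} ∪ M={G} → {A,G} (+1)
site 3, node AIM: AM={A,G} ∪ I={T} → {A,G,T} (+1)
site 3, node AIMS: AIM={A,G,T} ∪ S={C} → {A,C,G,T} (+1)
site 3, node LY: L={T} ∪ Y={C} → {C,T} (+1)
site 3, node AILMSY: AIMS={A,C,G,T} ∩ LY={C,T} → {C,T} (+0)
site 4, node AM: A={A} ∪ M={T} → {A,T} (+1)
site 4, node AIM: AM={A,T} ∪ I={C} → {A,C,T} (+1)
site 4, node AIMS: AIM={A,C,T} ∩ S={C} → {C} (+0)
site 4, node LY: L={C} ∩ Y={C} → {C} (+0)
site 4, node AILMSY: AIMS={C} ∩ LY={C} → {C} (+0)
per-site changes: [3, 4, 3, 4, 2]; total = 16

2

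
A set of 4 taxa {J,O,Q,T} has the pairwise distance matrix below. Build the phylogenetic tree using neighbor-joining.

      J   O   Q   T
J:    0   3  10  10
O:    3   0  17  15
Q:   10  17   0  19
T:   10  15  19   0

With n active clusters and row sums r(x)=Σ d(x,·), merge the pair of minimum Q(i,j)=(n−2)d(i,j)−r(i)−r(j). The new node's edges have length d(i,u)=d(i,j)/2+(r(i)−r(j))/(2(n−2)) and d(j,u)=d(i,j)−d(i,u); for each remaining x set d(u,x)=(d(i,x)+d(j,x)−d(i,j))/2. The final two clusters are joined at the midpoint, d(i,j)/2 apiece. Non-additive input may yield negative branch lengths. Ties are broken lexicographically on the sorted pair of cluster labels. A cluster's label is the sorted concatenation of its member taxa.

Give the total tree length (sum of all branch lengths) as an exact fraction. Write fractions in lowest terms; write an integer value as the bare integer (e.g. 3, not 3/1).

24

step 1: merge (J,O) at d=3, Q=-52; branch lengths J→-3/2, O→9/2; new cluster JO
  updated: d(JO,Q)=12, d(JO,T)=11
step 2: merge (JO,Q) at d=12, Q=-42; branch lengths JO→2, Q→10; new cluster JOQ
  updated: d(JOQ,T)=9
step 3: merge (JOQ,T) at d=9; branch lengths JOQ→9/2, T→9/2; new cluster JOQT
final tree: (((J:-3/2,O:9/2):2,Q:10):9/2,T:9/2)
total length: 24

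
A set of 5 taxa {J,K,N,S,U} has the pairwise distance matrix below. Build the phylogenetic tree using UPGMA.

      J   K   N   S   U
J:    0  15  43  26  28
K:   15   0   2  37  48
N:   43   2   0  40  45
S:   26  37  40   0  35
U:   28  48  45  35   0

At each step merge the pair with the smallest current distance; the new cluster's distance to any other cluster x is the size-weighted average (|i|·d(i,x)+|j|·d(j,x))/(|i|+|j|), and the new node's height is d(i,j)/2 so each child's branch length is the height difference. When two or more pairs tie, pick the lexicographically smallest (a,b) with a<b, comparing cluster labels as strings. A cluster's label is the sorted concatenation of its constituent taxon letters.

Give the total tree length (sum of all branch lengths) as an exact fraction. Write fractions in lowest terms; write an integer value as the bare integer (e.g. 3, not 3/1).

271/4

1. join K+N (d=2) ⇒ KN; edges |K|=1, |N|=1
  updated: d(J,KN)=29, d(KN,S)=77/2, d(KN,U)=93/2
2. join J+S (d=26) ⇒ JS; edges |J|=13, |S|=13
  updated: d(JS,KN)=135/4, d(JS,U)=63/2
3. join JS+U (d=63/2) ⇒ JSU; edges |JS|=11/4, |U|=63/4
  updated: d(JSU,KN)=38
4. join JSU+KN (d=38) ⇒ JKNSU; edges |JSU|=13/4, |KN|=18
final tree: (((J:13,S:13):11/4,U:63/4):13/4,(K:1,N:1):18)
total length: 271/4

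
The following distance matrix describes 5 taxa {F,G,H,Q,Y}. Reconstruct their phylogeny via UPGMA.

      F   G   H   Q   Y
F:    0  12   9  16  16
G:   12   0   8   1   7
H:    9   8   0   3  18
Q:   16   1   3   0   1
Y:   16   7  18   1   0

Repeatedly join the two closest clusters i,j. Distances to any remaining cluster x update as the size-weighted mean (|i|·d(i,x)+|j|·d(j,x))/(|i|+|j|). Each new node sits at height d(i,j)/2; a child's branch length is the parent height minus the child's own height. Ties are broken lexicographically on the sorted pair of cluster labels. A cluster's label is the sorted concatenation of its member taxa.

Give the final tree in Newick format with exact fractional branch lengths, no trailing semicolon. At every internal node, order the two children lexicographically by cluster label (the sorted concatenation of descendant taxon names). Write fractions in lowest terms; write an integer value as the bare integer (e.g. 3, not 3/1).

((F:9/2,H:9/2):19/12,((G:1/2,Q:1/2):3/2,Y:2):49/12)

1. join G+Q (d=1) ⇒ GQ; edges |G|=1/2, |Q|=1/2
  updated: d(F,GQ)=14, d(GQ,H)=11/2, d(GQ,Y)=4
2. join GQ+Y (d=4) ⇒ GQY; edges |GQ|=3/2, |Y|=2
  updated: d(F,GQY)=44/3, d(GQY,H)=29/3
3. join F+H (d=9) ⇒ FH; edges |F|=9/2, |H|=9/2
  updated: d(FH,GQY)=73/6
4. join FH+GQY (d=73/6) ⇒ FGHQY; edges |FH|=19/12, |GQY|=49/12
final tree: ((F:9/2,H:9/2):19/12,((G:1/2,Q:1/2):3/2,Y:2):49/12)
total length: 115/6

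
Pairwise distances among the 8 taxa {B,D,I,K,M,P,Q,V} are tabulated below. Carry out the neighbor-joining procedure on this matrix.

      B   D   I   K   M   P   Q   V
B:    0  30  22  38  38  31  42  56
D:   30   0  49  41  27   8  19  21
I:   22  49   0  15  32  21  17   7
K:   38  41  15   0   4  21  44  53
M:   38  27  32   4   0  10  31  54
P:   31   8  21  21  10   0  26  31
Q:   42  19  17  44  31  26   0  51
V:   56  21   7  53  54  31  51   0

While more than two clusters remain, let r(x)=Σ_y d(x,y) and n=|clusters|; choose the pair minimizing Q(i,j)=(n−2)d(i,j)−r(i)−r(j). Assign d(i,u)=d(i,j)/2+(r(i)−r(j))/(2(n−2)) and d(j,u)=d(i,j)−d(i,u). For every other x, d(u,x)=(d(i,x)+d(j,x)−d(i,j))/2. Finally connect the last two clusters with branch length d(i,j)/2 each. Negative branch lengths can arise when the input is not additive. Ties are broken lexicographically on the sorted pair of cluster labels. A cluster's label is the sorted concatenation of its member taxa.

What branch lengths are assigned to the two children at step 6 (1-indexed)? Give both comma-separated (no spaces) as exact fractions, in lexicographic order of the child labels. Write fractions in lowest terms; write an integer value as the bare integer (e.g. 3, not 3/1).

13/8,37/8

step 1: merge (I,V) at d=7, Q=-394; branch lengths I→-17/3, V→38/3; new cluster IV
  updated: d(B,IV)=71/2, d(D,IV)=63/2, d(IV,K)=61/2, d(IV,M)=79/2, d(IV,P)=45/2, d(IV,Q)=61/2
step 2: merge (K,M) at d=4, Q=-308; branch lengths K→49/10, M→-9/10; new cluster KM
  updated: d(B,KM)=36, d(D,KM)=32, d(IV,KM)=33, d(KM,P)=27/2, d(KM,Q)=71/2
step 3: merge (D,Q) at d=19, Q=-395/2; branch lengths D→87/16, Q→217/16; new cluster DQ
  updated: d(B,DQ)=53/2, d(DQ,IV)=43/2, d(DQ,KM)=97/4, d(DQ,P)=15/2
step 4: merge (KM,P) at d=27/2, Q=-563/4; branch lengths KM→97/8, P→11/8; new cluster KMP
  updated: d(B,KMP)=107/4, d(DQ,KMP)=73/8, d(IV,KMP)=21
step 5: merge (B,IV) at d=71/2, Q=-383/4; branch lengths B→327/16, IV→241/16; new cluster BIV
  updated: d(BIV,DQ)=25/4, d(BIV,KMP)=49/8
step 6: merge (BIV,DQ) at d=25/4, Q=-43/2; branch lengths BIV→13/8, DQ→37/8; new cluster BDIQV
  updated: d(BDIQV,KMP)=9/2
step 7: merge (BDIQV,KMP) at d=9/2; branch lengths BDIQV→9/4, KMP→9/4; new cluster BDIKMPQV
final tree: (((B:327/16,(I:-17/3,V:38/3):241/16):13/8,(D:87/16,Q:217/16):37/8):9/4,((K:49/10,M:-9/10):97/8,P:11/8):9/4)
total length: 359/4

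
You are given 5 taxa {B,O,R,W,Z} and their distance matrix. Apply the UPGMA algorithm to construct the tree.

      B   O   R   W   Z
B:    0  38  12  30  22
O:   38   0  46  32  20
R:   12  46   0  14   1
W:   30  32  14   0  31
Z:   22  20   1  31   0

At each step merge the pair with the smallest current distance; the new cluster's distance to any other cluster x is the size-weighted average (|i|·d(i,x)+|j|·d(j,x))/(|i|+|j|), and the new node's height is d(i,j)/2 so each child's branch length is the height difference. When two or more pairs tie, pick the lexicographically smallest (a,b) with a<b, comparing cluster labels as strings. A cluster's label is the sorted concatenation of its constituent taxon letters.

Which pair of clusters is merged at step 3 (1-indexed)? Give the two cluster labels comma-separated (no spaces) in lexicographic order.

1. join R+Z (d=1) ⇒ RZ; edges |R|=1/2, |Z|=1/2
  updated: d(B,RZ)=17, d(O,RZ)=33, d(RZ,W)=45/2
2. join B+RZ (d=17) ⇒ BRZ; edges |B|=17/2, |RZ|=8
  updated: d(BRZ,O)=104/3, d(BRZ,W)=25
3. join BRZ+W (d=25) ⇒ BRWZ; edges |BRZ|=4, |W|=25/2
  updated: d(BRWZ,O)=34
4. join BRWZ+O (d=34) ⇒ BORWZ; edges |BRWZ|=9/2, |O|=17
final tree: (((B:17/2,(R:1/2,Z:1/2):8):4,W:25/2):9/2,O:17)
total length: 111/2

BRZ,W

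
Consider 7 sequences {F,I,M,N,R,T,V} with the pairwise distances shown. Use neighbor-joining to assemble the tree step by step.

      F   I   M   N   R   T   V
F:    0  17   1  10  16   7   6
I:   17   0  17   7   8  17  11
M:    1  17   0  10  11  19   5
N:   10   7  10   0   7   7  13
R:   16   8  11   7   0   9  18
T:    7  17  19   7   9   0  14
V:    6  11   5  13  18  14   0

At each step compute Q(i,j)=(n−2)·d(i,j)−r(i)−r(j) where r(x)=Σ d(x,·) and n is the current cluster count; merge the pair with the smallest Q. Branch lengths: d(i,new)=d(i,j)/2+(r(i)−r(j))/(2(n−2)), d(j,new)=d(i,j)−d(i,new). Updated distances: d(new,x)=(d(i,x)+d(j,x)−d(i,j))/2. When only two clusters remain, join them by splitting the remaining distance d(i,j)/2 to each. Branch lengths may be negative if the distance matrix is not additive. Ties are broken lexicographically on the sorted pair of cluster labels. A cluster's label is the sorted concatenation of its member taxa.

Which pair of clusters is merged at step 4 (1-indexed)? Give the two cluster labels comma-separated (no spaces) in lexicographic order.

iteration 1: select F,M (d=1, Q=-115); attach at lengths (-1/10, 11/10); label the merged cluster FM
  updated: d(FM,I)=33/2, d(FM,N)=19/2, d(FM,R)=13, d(FM,T)=25/2, d(FM,V)=5
iteration 2: select FM,V (d=5, Q=-195/2); attach at lengths (31/16, 49/16); label the merged cluster FMV
  updated: d(FMV,I)=45/4, d(FMV,N)=35/4, d(FMV,R)=13, d(FMV,T)=43/4
iteration 3: select I,R (d=8, Q=-225/4); attach at lengths (121/24, 71/24); label the merged cluster IR
  updated: d(FMV,IR)=65/8, d(IR,N)=3, d(IR,T)=9
iteration 4: select FMV,T (d=43/4, Q=-263/8); attach at lengths (179/32, 165/32); label the merged cluster FMTV
  updated: d(FMTV,IR)=51/16, d(FMTV,N)=5/2
iteration 5: select FMTV,IR (d=51/16, Q=-139/16); attach at lengths (43/32, 59/32); label the merged cluster FIMRTV
  updated: d(FIMRTV,N)=37/32
iteration 6: select FIMRTV,N (d=37/32); attach at lengths (37/64, 37/64); label the merged cluster FIMNRTV
final tree: (((((F:-1/10,M:11/10):31/16,V:49/16):179/32,T:165/32):43/32,(I:121/24,R:71/24):59/32):37/64,N:37/64)
total length: 931/32

FMV,T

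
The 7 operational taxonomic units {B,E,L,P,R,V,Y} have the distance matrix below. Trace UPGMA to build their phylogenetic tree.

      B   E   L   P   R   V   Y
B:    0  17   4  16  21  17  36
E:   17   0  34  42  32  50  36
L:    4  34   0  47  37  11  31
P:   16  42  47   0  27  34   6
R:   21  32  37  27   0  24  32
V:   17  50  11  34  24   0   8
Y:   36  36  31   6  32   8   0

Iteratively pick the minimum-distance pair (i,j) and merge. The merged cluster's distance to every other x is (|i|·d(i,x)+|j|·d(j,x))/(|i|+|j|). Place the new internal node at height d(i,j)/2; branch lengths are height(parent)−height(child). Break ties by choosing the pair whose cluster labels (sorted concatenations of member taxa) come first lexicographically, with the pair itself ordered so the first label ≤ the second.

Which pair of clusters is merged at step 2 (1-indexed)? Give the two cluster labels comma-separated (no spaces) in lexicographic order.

iteration 1: select B,L (d=4); attach at lengths (2, 2); label the merged cluster BL
  updated: d(BL,E)=51/2, d(BL,P)=63/2, d(BL,R)=29, d(BL,V)=14, d(BL,Y)=67/2
iteration 2: select P,Y (d=6); attach at lengths (3, 3); label the merged cluster PY
  updated: d(BL,PY)=65/2, d(E,PY)=39, d(PY,R)=59/2, d(PY,V)=21
iteration 3: select BL,V (d=14); attach at lengths (5, 7); label the merged cluster BLV
  updated: d(BLV,E)=101/3, d(BLV,PY)=86/3, d(BLV,R)=82/3
iteration 4: select BLV,R (d=82/3); attach at lengths (20/3, 41/3); label the merged cluster BLRV
  updated: d(BLRV,E)=133/4, d(BLRV,PY)=231/8
iteration 5: select BLRV,PY (d=231/8); attach at lengths (37/48, 183/16); label the merged cluster BLPRVY
  updated: d(BLPRVY,E)=211/6
iteration 6: select BLPRVY,E (d=211/6); attach at lengths (151/48, 211/12); label the merged cluster BELPRVY
final tree: (((((B:2,L:2):5,V:7):20/3,R:41/3):37/48,(P:3,Y:3):183/16):151/48,E:211/12)
total length: 3613/48

P,Y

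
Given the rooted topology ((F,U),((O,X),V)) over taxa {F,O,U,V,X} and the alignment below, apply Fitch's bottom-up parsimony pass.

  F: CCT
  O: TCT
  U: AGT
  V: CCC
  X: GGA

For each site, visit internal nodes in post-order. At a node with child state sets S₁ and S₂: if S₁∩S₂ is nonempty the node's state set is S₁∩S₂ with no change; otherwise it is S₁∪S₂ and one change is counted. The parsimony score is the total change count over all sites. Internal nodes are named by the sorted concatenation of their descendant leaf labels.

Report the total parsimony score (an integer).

[col 0] FU: children F:{C}, U:{A} ∪→ {A,C}; cost 1
[col 0] OX: children O:{T}, X:{G} ∪→ {G,T}; cost 1
[col 0] OVX: children OX:{G,T}, V:{C} ∪→ {C,G,T}; cost 1
[col 0] FOUVX: children FU:{A,C}, OVX:{C,G,T} ∩→ {C}; cost 0
[col 1] FU: children F:{C}, U:{G} ∪→ {C,G}; cost 1
[col 1] OX: children O:{C}, X:{G} ∪→ {C,G}; cost 1
[col 1] OVX: children OX:{C,G}, V:{C} ∩→ {C}; cost 0
[col 1] FOUVX: children FU:{C,G}, OVX:{C} ∩→ {C}; cost 0
[col 2] FU: children F:{T}, U:{T} ∩→ {T}; cost 0
[col 2] OX: children O:{T}, X:{A} ∪→ {A,T}; cost 1
[col 2] OVX: children OX:{A,T}, V:{C} ∪→ {A,C,T}; cost 1
[col 2] FOUVX: children FU:{T}, OVX:{A,C,T} ∩→ {T}; cost 0
per-site changes: [3, 2, 2]; total = 7

7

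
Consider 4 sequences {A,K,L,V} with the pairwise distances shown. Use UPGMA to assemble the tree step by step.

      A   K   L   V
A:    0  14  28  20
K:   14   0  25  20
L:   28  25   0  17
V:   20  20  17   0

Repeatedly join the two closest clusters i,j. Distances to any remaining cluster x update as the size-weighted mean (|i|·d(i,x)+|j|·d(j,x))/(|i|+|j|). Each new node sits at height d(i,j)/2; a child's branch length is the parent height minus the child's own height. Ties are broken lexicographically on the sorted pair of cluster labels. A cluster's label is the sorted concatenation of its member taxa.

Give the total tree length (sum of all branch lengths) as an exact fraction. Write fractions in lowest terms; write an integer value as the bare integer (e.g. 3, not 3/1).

iteration 1: select A,K (d=14); attach at lengths (7, 7); label the merged cluster AK
  updated: d(AK,L)=53/2, d(AK,V)=20
iteration 2: select L,V (d=17); attach at lengths (17/2, 17/2); label the merged cluster LV
  updated: d(AK,LV)=93/4
iteration 3: select AK,LV (d=93/4); attach at lengths (37/8, 25/8); label the merged cluster AKLV
final tree: ((A:7,K:7):37/8,(L:17/2,V:17/2):25/8)
total length: 155/4

155/4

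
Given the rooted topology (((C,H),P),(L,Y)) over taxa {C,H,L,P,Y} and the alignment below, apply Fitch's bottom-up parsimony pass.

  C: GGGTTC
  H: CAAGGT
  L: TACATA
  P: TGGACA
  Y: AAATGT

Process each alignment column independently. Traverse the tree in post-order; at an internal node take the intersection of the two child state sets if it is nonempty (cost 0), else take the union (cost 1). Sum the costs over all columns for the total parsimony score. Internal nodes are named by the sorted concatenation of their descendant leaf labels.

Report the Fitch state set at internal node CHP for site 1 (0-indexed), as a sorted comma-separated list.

[col 0] CH: children C:{G}, H:{C} ∪→ {C,G}; cost 1
[col 0] CHP: children CH:{C,G}, P:{T} ∪→ {C,G,T}; cost 1
[col 0] LY: children L:{T}, Y:{A} ∪→ {A,T}; cost 1
[col 0] CHLPY: children CHP:{C,G,T}, LY:{A,T} ∩→ {T}; cost 0
[col 1] CH: children C:{G}, H:{A} ∪→ {A,G}; cost 1
[col 1] CHP: children CH:{A,G}, P:{G} ∩→ {G}; cost 0
[col 1] LY: children L:{A}, Y:{A} ∩→ {A}; cost 0
[col 1] CHLPY: children CHP:{G}, LY:{A} ∪→ {A,G}; cost 1
[col 2] CH: children C:{G}, H:{A} ∪→ {A,G}; cost 1
[col 2] CHP: children CH:{A,G}, P:{G} ∩→ {G}; cost 0
[col 2] LY: children L:{C}, Y:{A} ∪→ {A,C}; cost 1
[col 2] CHLPY: children CHP:{G}, LY:{A,C} ∪→ {A,C,G}; cost 1
[col 3] CH: children C:{T}, H:{G} ∪→ {G,T}; cost 1
[col 3] CHP: children CH:{G,T}, P:{A} ∪→ {A,G,T}; cost 1
[col 3] LY: children L:{A}, Y:{T} ∪→ {A,T}; cost 1
[col 3] CHLPY: children CHP:{A,G,T}, LY:{A,T} ∩→ {A,T}; cost 0
[col 4] CH: children C:{T}, H:{G} ∪→ {G,T}; cost 1
[col 4] CHP: children CH:{G,T}, P:{C} ∪→ {C,G,T}; cost 1
[col 4] LY: children L:{T}, Y:{G} ∪→ {G,T}; cost 1
[col 4] CHLPY: children CHP:{C,G,T}, LY:{G,T} ∩→ {G,T}; cost 0
[col 5] CH: children C:{C}, H:{T} ∪→ {C,T}; cost 1
[col 5] CHP: children CH:{C,T}, P:{A} ∪→ {A,C,T}; cost 1
[col 5] LY: children L:{A}, Y:{T} ∪→ {A,T}; cost 1
[col 5] CHLPY: children CHP:{A,C,T}, LY:{A,T} ∩→ {A,T}; cost 0
per-site changes: [3, 2, 3, 3, 3, 3]; total = 17

G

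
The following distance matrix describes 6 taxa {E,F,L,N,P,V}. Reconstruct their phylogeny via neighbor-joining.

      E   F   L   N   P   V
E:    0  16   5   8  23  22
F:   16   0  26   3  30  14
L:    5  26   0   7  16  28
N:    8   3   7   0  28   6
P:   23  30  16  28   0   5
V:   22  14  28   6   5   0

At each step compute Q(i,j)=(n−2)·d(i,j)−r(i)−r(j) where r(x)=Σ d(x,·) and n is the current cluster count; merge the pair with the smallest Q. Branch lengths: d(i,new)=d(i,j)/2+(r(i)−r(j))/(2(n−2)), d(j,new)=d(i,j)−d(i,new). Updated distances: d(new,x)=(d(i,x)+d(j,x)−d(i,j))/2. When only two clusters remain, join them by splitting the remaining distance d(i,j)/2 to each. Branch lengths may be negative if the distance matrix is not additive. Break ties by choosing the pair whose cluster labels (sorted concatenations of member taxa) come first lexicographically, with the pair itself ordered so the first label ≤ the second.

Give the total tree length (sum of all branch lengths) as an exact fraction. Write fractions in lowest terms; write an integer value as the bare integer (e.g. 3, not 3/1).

69/2

1. join P+V (d=5, Q=-157) ⇒ PV; edges |P|=47/8, |V|=-7/8
  updated: d(E,PV)=20, d(F,PV)=39/2, d(L,PV)=39/2, d(N,PV)=29/2
2. join E+L (d=5, Q=-183/2) ⇒ EL; edges |E|=13/12, |L|=47/12
  updated: d(EL,F)=37/2, d(EL,N)=5, d(EL,PV)=69/4
3. join EL+PV (d=69/4, Q=-115/2) ⇒ ELPV; edges |EL|=6, |PV|=45/4
  updated: d(ELPV,F)=83/8, d(ELPV,N)=9/8
4. join ELPV+F (d=83/8, Q=-29/2) ⇒ EFLPV; edges |ELPV|=17/4, |F|=49/8
  updated: d(EFLPV,N)=-25/8
5. join EFLPV+N (d=-25/8) ⇒ EFLNPV; edges |EFLPV|=-25/16, |N|=-25/16
final tree: ((((E:13/12,L:47/12):6,(P:47/8,V:-7/8):45/4):17/4,F:49/8):-25/16,N:-25/16)
total length: 69/2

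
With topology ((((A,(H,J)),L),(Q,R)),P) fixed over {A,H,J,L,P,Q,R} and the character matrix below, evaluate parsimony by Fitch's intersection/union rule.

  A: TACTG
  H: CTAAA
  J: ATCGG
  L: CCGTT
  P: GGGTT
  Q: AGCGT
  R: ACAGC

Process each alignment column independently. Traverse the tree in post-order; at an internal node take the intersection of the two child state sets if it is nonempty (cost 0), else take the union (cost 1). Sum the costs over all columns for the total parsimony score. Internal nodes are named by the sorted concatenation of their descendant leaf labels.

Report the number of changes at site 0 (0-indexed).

HJ@0: {C} ∪ {A} = {A,C} (union, +1)
AHJ@0: {T} ∪ {A,C} = {A,C,T} (union, +1)
AHJL@0: {A,C,T} ∩ {C} = {C} (intersection, +0)
QR@0: {A} ∩ {A} = {A} (intersection, +0)
AHJLQR@0: {C} ∪ {A} = {A,C} (union, +1)
AHJLPQR@0: {A,C} ∪ {G} = {A,C,G} (union, +1)
HJ@1: {T} ∩ {T} = {T} (intersection, +0)
AHJ@1: {A} ∪ {T} = {A,T} (union, +1)
AHJL@1: {A,T} ∪ {C} = {A,C,T} (union, +1)
QR@1: {G} ∪ {C} = {C,G} (union, +1)
AHJLQR@1: {A,C,T} ∩ {C,G} = {C} (intersection, +0)
AHJLPQR@1: {C} ∪ {G} = {C,G} (union, +1)
HJ@2: {A} ∪ {C} = {A,C} (union, +1)
AHJ@2: {C} ∩ {A,C} = {C} (intersection, +0)
AHJL@2: {C} ∪ {G} = {C,G} (union, +1)
QR@2: {C} ∪ {A} = {A,C} (union, +1)
AHJLQR@2: {C,G} ∩ {A,C} = {C} (intersection, +0)
AHJLPQR@2: {C} ∪ {G} = {C,G} (union, +1)
HJ@3: {A} ∪ {G} = {A,G} (union, +1)
AHJ@3: {T} ∪ {A,G} = {A,G,T} (union, +1)
AHJL@3: {A,G,T} ∩ {T} = {T} (intersection, +0)
QR@3: {G} ∩ {G} = {G} (intersection, +0)
AHJLQR@3: {T} ∪ {G} = {G,T} (union, +1)
AHJLPQR@3: {G,T} ∩ {T} = {T} (intersection, +0)
HJ@4: {A} ∪ {G} = {A,G} (union, +1)
AHJ@4: {G} ∩ {A,G} = {G} (intersection, +0)
AHJL@4: {G} ∪ {T} = {G,T} (union, +1)
QR@4: {T} ∪ {C} = {C,T} (union, +1)
AHJLQR@4: {G,T} ∩ {C,T} = {T} (intersection, +0)
AHJLPQR@4: {T} ∩ {T} = {T} (intersection, +0)
per-site changes: [4, 4, 4, 3, 3]; total = 18

4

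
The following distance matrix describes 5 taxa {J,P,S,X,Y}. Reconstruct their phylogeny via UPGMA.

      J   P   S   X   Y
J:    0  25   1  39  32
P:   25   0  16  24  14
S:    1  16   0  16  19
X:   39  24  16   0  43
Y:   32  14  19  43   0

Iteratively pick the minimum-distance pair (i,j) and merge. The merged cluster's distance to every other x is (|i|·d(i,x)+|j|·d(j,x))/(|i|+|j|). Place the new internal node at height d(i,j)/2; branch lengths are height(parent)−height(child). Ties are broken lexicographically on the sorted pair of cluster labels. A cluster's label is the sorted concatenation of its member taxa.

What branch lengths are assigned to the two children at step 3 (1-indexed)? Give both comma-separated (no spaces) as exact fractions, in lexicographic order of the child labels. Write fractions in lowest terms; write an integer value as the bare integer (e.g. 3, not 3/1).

1. join J+S (d=1) ⇒ JS; edges |J|=1/2, |S|=1/2
  updated: d(JS,P)=41/2, d(JS,X)=55/2, d(JS,Y)=51/2
2. join P+Y (d=14) ⇒ PY; edges |P|=7, |Y|=7
  updated: d(JS,PY)=23, d(PY,X)=67/2
3. join JS+PY (d=23) ⇒ JPSY; edges |JS|=11, |PY|=9/2
  updated: d(JPSY,X)=61/2
4. join JPSY+X (d=61/2) ⇒ JPSXY; edges |JPSY|=15/4, |X|=61/4
final tree: (((J:1/2,S:1/2):11,(P:7,Y:7):9/2):15/4,X:61/4)
total length: 99/2

11,9/2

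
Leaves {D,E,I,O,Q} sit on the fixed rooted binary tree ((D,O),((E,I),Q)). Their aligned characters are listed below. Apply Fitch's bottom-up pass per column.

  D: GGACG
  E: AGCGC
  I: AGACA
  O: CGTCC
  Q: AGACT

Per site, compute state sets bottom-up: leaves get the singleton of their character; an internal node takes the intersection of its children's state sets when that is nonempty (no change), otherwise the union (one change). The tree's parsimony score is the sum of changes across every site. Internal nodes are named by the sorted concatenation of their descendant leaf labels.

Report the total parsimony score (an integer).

8

DO@0: {G} ∪ {C} = {C,G} (union, +1)
EI@0: {A} ∩ {A} = {A} (intersection, +0)
EIQ@0: {A} ∩ {A} = {A} (intersection, +0)
DEIOQ@0: {C,G} ∪ {A} = {A,C,G} (union, +1)
DO@1: {G} ∩ {G} = {G} (intersection, +0)
EI@1: {G} ∩ {G} = {G} (intersection, +0)
EIQ@1: {G} ∩ {G} = {G} (intersection, +0)
DEIOQ@1: {G} ∩ {G} = {G} (intersection, +0)
DO@2: {A} ∪ {T} = {A,T} (union, +1)
EI@2: {C} ∪ {A} = {A,C} (union, +1)
EIQ@2: {A,C} ∩ {A} = {A} (intersection, +0)
DEIOQ@2: {A,T} ∩ {A} = {A} (intersection, +0)
DO@3: {C} ∩ {C} = {C} (intersection, +0)
EI@3: {G} ∪ {C} = {C,G} (union, +1)
EIQ@3: {C,G} ∩ {C} = {C} (intersection, +0)
DEIOQ@3: {C} ∩ {C} = {C} (intersection, +0)
DO@4: {G} ∪ {C} = {C,G} (union, +1)
EI@4: {C} ∪ {A} = {A,C} (union, +1)
EIQ@4: {A,C} ∪ {T} = {A,C,T} (union, +1)
DEIOQ@4: {C,G} ∩ {A,C,T} = {C} (intersection, +0)
per-site changes: [2, 0, 2, 1, 3]; total = 8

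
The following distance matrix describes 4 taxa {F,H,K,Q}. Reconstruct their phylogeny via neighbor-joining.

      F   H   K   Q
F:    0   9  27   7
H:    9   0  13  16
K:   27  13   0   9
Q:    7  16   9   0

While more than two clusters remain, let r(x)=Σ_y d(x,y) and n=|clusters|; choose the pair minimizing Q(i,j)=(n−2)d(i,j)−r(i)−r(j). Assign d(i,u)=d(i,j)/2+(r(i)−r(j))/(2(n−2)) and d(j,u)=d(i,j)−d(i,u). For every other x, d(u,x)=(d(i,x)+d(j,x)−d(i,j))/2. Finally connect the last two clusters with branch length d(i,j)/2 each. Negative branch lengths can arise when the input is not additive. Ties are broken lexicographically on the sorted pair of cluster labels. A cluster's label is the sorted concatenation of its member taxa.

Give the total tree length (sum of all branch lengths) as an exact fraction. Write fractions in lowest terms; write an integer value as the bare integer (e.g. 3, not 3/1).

99/4

iteration 1: select F,H (d=9, Q=-63); attach at lengths (23/4, 13/4); label the merged cluster FH
  updated: d(FH,K)=31/2, d(FH,Q)=7
iteration 2: select FH,K (d=31/2, Q=-63/2); attach at lengths (27/4, 35/4); label the merged cluster FHK
  updated: d(FHK,Q)=1/4
iteration 3: select FHK,Q (d=1/4); attach at lengths (1/8, 1/8); label the merged cluster FHKQ
final tree: (((F:23/4,H:13/4):27/4,K:35/4):1/8,Q:1/8)
total length: 99/4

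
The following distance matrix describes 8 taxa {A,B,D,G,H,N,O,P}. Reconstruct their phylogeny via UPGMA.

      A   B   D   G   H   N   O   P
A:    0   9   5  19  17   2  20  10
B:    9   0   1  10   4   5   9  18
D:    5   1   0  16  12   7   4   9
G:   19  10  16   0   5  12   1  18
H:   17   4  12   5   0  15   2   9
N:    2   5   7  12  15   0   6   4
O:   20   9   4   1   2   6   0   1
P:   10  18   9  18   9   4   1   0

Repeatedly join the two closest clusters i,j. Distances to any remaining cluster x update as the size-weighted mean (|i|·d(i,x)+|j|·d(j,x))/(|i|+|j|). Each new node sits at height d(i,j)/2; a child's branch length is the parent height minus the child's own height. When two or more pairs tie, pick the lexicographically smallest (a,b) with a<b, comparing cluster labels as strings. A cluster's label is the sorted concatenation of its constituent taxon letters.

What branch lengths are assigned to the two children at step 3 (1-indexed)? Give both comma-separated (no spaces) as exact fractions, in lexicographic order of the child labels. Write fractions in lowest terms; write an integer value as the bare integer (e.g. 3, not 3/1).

step 1: merge (B,D) at d=1; branch lengths B→1/2, D→1/2; new cluster BD
  updated: d(A,BD)=7, d(BD,G)=13, d(BD,H)=8, d(BD,N)=6, d(BD,O)=13/2, d(BD,P)=27/2
step 2: merge (G,O) at d=1; branch lengths G→1/2, O→1/2; new cluster GO
  updated: d(A,GO)=39/2, d(BD,GO)=39/4, d(GO,H)=7/2, d(GO,N)=9, d(GO,P)=19/2
step 3: merge (A,N) at d=2; branch lengths A→1, N→1; new cluster AN
  updated: d(AN,BD)=13/2, d(AN,GO)=57/4, d(AN,H)=16, d(AN,P)=7
step 4: merge (GO,H) at d=7/2; branch lengths GO→5/4, H→7/4; new cluster GHO
  updated: d(AN,GHO)=89/6, d(BD,GHO)=55/6, d(GHO,P)=28/3
step 5: merge (AN,BD) at d=13/2; branch lengths AN→9/4, BD→11/4; new cluster ABDN
  updated: d(ABDN,GHO)=12, d(ABDN,P)=41/4
step 6: merge (GHO,P) at d=28/3; branch lengths GHO→35/12, P→14/3; new cluster GHOP
  updated: d(ABDN,GHOP)=185/16
step 7: merge (ABDN,GHOP) at d=185/16; branch lengths ABDN→81/32, GHOP→107/96; new cluster ABDGHNOP
final tree: (((A:1,N:1):9/4,(B:1/2,D:1/2):11/4):81/32,(((G:1/2,O:1/2):5/4,H:7/4):35/12,P:14/3):107/96)
total length: 1115/48

1,1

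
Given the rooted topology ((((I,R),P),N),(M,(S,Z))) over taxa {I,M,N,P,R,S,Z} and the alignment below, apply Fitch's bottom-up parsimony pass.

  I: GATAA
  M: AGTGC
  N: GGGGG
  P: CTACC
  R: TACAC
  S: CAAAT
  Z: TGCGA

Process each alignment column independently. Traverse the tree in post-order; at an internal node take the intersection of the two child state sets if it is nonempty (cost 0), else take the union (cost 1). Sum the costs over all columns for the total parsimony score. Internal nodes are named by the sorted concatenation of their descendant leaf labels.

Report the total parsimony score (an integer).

20

site 0, node IR: I={G} ∪ R={T} → {G,T} (+1)
site 0, node IPR: IR={G,T} ∪ P={C} → {C,G,T} (+1)
site 0, node INPR: IPR={C,G,T} ∩ N={G} → {G} (+0)
site 0, node SZ: S={C} ∪ Z={T} → {C,T} (+1)
site 0, node MSZ: M={A} ∪ SZ={C,T} → {A,C,T} (+1)
site 0, node IMNPRSZ: INPR={G} ∪ MSZ={A,C,T} → {A,C,G,T} (+1)
site 1, node IR: I={A} ∩ R={A} → {A} (+0)
site 1, node IPR: IR={A} ∪ P={T} → {A,T} (+1)
site 1, node INPR: IPR={A,T} ∪ N={G} → {A,G,T} (+1)
site 1, node SZ: S={A} ∪ Z={G} → {A,G} (+1)
site 1, node MSZ: M={G} ∩ SZ={A,G} → {G} (+0)
site 1, node IMNPRSZ: INPR={A,G,T} ∩ MSZ={G} → {G} (+0)
site 2, node IR: I={T} ∪ R={C} → {C,T} (+1)
site 2, node IPR: IR={C,T} ∪ P={A} → {A,C,T} (+1)
site 2, node INPR: IPR={A,C,T} ∪ N={G} → {A,C,G,T} (+1)
site 2, node SZ: S={A} ∪ Z={C} → {A,C} (+1)
site 2, node MSZ: M={T} ∪ SZ={A,C} → {A,C,T} (+1)
site 2, node IMNPRSZ: INPR={A,C,G,T} ∩ MSZ={A,C,T} → {A,C,T} (+0)
site 3, node IR: I={A} ∩ R={A} → {A} (+0)
site 3, node IPR: IR={A} ∪ P={C} → {A,C} (+1)
site 3, node INPR: IPR={A,C} ∪ N={G} → {A,C,G} (+1)
site 3, node SZ: S={A} ∪ Z={G} → {A,G} (+1)
site 3, node MSZ: M={G} ∩ SZ={A,G} → {G} (+0)
site 3, node IMNPRSZ: INPR={A,C,G} ∩ MSZ={G} → {G} (+0)
site 4, node IR: I={A} ∪ R={C} → {A,C} (+1)
site 4, node IPR: IR={A,C} ∩ P={C} → {C} (+0)
site 4, node INPR: IPR={C} ∪ N={G} → {C,G} (+1)
site 4, node SZ: S={T} ∪ Z={A} → {A,T} (+1)
site 4, node MSZ: M={C} ∪ SZ={A,T} → {A,C,T} (+1)
site 4, node IMNPRSZ: INPR={C,G} ∩ MSZ={A,C,T} → {C} (+0)
per-site changes: [5, 3, 5, 3, 4]; total = 20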